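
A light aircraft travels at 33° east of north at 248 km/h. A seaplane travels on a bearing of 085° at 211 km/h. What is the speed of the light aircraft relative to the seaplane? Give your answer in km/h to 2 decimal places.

203.94 km/h

Taking east as x and north as y: light aircraft velocity = (135.070, 207.990) km/h; seaplane velocity = (210.197, 18.390) km/h.
Velocity of light aircraft relative to seaplane = (135.070, 207.990) − (210.197, 18.390) = (-75.127, 189.600) km/h.
Magnitude = |(-75.127, 189.600)| = 203.942 km/h.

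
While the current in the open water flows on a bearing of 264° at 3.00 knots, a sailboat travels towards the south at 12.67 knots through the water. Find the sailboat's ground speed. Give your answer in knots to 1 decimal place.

13.3 knots

Taking east as x and north as y: velocity relative to the water = (0.000, -12.670) knots; the water relative to ground = (-2.984, -0.314) knots.
Velocity relative to ground = (0.000, -12.670) + (-2.984, -0.314) = (-2.984, -12.984) knots.
Speed = |(-2.984, -12.984)| = 13.322 knots.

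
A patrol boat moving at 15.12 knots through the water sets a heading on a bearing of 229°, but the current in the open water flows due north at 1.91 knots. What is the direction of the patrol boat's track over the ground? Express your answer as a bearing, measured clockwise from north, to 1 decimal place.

Taking east as x and north as y: velocity relative to the water = (-11.411, -9.920) knots; the water relative to ground = (0.000, 1.910) knots.
Velocity relative to ground = (-11.411, -9.920) + (0.000, 1.910) = (-11.411, -8.010) knots.
Bearing = atan2(-11.41, -8.01) = 234.93° clockwise from north.

234.9°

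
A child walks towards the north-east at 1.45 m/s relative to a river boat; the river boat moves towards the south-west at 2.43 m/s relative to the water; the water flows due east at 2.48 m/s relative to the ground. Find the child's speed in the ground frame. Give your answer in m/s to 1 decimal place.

1.9 m/s

In east/north components (m/s): child relative to river boat = (1.025, 1.025); river boat relative to water = (-1.718, -1.718); water relative to ground = (2.480, 0.000).
Sum = (1.787, -0.693) m/s.
Speed = |(1.787, -0.693)| = 1.917 m/s.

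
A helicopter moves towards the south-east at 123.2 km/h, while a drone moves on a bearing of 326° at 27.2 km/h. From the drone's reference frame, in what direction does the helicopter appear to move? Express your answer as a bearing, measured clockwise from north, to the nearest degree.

137°

Taking east as x and north as y: helicopter velocity = (87.116, -87.116) km/h; drone velocity = (-15.210, 22.550) km/h.
Velocity of helicopter relative to drone = (87.116, -87.116) − (-15.210, 22.550) = (102.326, -109.665) km/h.
Bearing = atan2(102.33, -109.67) = 136.98° clockwise from north.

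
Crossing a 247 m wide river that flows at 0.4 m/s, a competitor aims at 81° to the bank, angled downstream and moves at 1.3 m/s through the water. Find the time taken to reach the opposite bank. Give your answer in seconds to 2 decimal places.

192.37 s

The component of the competitor's velocity perpendicular to the bank is 1.3 × sin 81° = 1.284 m/s.
Only the cross-stream component determines the crossing time; the current contributes nothing perpendicular to the bank.
Time = 247 / 1.284 = 192.368 s.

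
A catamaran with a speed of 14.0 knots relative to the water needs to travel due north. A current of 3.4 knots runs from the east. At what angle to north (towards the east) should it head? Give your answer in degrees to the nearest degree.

14°

The current pushes perpendicular to the desired track; the heading must have a component into the current equal to 3.4 knots: 14.0 sin θ = 3.4.
sin θ = 0.2429, so θ = 14.055°.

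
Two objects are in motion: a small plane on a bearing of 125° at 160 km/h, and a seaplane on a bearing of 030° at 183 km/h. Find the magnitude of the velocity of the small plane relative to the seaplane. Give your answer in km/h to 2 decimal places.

Taking east as x and north as y: small plane velocity = (131.064, -91.772) km/h; seaplane velocity = (91.500, 158.483) km/h.
Velocity of small plane relative to seaplane = (131.064, -91.772) − (91.500, 158.483) = (39.564, -250.255) km/h.
Magnitude = |(39.564, -250.255)| = 253.363 km/h.

253.36 km/h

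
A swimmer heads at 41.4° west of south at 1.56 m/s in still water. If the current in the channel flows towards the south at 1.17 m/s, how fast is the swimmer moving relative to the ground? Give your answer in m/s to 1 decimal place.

2.6 m/s

Taking east as x and north as y: velocity relative to the water = (-1.032, -1.170) m/s; the water relative to ground = (0.000, -1.170) m/s.
Velocity relative to ground = (-1.032, -1.170) + (0.000, -1.170) = (-1.032, -2.340) m/s.
Speed = |(-1.032, -2.340)| = 2.557 m/s.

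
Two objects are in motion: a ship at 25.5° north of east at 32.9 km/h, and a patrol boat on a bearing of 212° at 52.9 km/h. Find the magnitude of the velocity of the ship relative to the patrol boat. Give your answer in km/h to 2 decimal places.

Taking east as x and north as y: ship velocity = (29.695, 14.164) km/h; patrol boat velocity = (-28.033, -44.862) km/h.
Velocity of ship relative to patrol boat = (29.695, 14.164) − (-28.033, -44.862) = (57.728, 59.026) km/h.
Magnitude = |(57.728, 59.026)| = 82.562 km/h.

82.56 km/h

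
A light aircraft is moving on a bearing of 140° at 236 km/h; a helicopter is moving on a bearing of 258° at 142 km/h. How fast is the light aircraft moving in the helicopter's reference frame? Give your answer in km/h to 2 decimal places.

Taking east as x and north as y: light aircraft velocity = (151.698, -180.786) km/h; helicopter velocity = (-138.897, -29.523) km/h.
Velocity of light aircraft relative to helicopter = (151.698, -180.786) − (-138.897, -29.523) = (290.595, -151.263) km/h.
Magnitude = |(290.595, -151.263)| = 327.606 km/h.

327.61 km/h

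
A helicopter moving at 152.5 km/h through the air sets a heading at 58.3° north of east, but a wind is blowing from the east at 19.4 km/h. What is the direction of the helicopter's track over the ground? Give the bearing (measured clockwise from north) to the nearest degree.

Taking east as x and north as y: velocity relative to the air = (80.134, 129.749) km/h; the air relative to ground = (-19.400, 0.000) km/h.
Velocity relative to ground = (80.134, 129.749) + (-19.400, 0.000) = (60.734, 129.749) km/h.
Bearing = atan2(60.73, 129.75) = 25.08° clockwise from north.

025°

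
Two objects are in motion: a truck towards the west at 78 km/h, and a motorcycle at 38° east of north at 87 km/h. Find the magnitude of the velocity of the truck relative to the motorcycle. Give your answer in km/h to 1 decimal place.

148.4 km/h

Taking east as x and north as y: truck velocity = (-78.000, 0.000) km/h; motorcycle velocity = (53.563, 68.557) km/h.
Velocity of truck relative to motorcycle = (-78.000, 0.000) − (53.563, 68.557) = (-131.563, -68.557) km/h.
Magnitude = |(-131.563, -68.557)| = 148.353 km/h.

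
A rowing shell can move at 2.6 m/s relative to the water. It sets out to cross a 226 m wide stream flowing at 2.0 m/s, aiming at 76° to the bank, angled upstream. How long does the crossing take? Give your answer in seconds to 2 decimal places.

89.58 s

The component of the rowing shell's velocity perpendicular to the bank is 2.6 × sin 76° = 2.523 m/s.
The current is parallel to the bank, so it does not affect the crossing time.
Time = 226 / 2.523 = 89.584 s.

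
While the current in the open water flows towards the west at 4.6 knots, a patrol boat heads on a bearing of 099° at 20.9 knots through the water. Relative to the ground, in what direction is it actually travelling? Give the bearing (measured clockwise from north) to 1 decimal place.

Taking east as x and north as y: velocity relative to the water = (20.643, -3.269) knots; the water relative to ground = (-4.600, 0.000) knots.
Velocity relative to ground = (20.643, -3.269) + (-4.600, 0.000) = (16.043, -3.269) knots.
Bearing = atan2(16.04, -3.27) = 101.52° clockwise from north.

101.5°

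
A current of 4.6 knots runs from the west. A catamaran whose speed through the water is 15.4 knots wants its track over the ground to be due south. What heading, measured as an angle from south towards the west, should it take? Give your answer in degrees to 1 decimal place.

The current pushes perpendicular to the desired track; the heading must have a component into the current equal to 4.6 knots: 15.4 sin θ = 4.6.
sin θ = 0.2987, so θ = 17.380°.

17.4°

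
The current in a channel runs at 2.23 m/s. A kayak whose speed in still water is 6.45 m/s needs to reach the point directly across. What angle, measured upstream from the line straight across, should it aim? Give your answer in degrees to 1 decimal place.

20.2°

To cancel the current, the upstream component of the kayak's velocity must equal the flow: 6.45 sin θ = 2.23.
sin θ = 2.23 / 6.45 = 0.3457.
θ = arcsin(0.3457) = 20.227°.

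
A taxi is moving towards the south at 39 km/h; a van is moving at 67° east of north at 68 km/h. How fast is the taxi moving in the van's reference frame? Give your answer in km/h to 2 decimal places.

Taking east as x and north as y: taxi velocity = (0.000, -39.000) km/h; van velocity = (62.594, 26.570) km/h.
Velocity of taxi relative to van = (0.000, -39.000) − (62.594, 26.570) = (-62.594, -65.570) km/h.
Magnitude = |(-62.594, -65.570)| = 90.650 km/h.

90.65 km/h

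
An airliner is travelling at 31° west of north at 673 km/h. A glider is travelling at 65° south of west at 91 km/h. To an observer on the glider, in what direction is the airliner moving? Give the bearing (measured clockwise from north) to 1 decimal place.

334.9°

Taking east as x and north as y: airliner velocity = (-346.621, 576.874) km/h; glider velocity = (-38.458, -82.474) km/h.
Velocity of airliner relative to glider = (-346.621, 576.874) − (-38.458, -82.474) = (-308.162, 659.348) km/h.
Bearing = atan2(-308.16, 659.35) = 334.95° clockwise from north.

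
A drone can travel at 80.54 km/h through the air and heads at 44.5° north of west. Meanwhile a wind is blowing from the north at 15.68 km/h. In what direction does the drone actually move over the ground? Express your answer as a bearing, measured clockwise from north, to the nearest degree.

305°

Taking east as x and north as y: velocity relative to the air = (-57.445, 56.451) km/h; the air relative to ground = (0.000, -15.680) km/h.
Velocity relative to ground = (-57.445, 56.451) + (0.000, -15.680) = (-57.445, 40.771) km/h.
Bearing = atan2(-57.45, 40.77) = 305.36° clockwise from north.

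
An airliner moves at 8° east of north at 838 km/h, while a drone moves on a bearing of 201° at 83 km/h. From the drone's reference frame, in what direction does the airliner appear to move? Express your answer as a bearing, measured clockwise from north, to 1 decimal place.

Taking east as x and north as y: airliner velocity = (116.627, 829.845) km/h; drone velocity = (-29.745, -77.487) km/h.
Velocity of airliner relative to drone = (116.627, 829.845) − (-29.745, -77.487) = (146.372, 907.332) km/h.
Bearing = atan2(146.37, 907.33) = 9.16° clockwise from north.

009.2°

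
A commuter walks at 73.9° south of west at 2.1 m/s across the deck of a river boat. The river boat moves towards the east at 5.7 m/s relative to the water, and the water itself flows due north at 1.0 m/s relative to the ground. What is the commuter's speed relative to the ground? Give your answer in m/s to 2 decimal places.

5.22 m/s

In east/north components (m/s): commuter relative to river boat = (-0.582, -2.018); river boat relative to water = (5.700, 0.000); water relative to ground = (0.000, 1.000).
Sum = (5.118, -1.018) m/s.
Speed = |(5.118, -1.018)| = 5.218 m/s.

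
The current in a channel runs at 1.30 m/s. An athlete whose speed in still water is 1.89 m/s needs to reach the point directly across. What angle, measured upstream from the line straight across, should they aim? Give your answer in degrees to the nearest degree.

43°

To cancel the current, the upstream component of the athlete's velocity must equal the flow: 1.89 sin θ = 1.30.
sin θ = 1.30 / 1.89 = 0.6878.
θ = arcsin(0.6878) = 43.459°.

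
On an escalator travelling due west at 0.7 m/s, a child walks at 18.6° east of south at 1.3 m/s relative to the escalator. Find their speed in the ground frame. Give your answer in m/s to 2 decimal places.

Taking east as x and north as y: escalator velocity = (-0.700, 0.000) m/s; child velocity relative to escalator = (0.415, -1.232) m/s.
Velocity relative to ground = (-0.700, 0.000) + (0.415, -1.232) = (-0.285, -1.232) m/s.
Speed = |(-0.285, -1.232)| = 1.265 m/s.

1.26 m/s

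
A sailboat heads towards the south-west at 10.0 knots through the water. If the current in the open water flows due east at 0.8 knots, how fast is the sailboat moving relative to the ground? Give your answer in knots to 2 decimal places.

Taking east as x and north as y: velocity relative to the water = (-7.071, -7.071) knots; the water relative to ground = (0.800, 0.000) knots.
Velocity relative to ground = (-7.071, -7.071) + (0.800, 0.000) = (-6.271, -7.071) knots.
Speed = |(-6.271, -7.071)| = 9.451 knots.

9.45 knots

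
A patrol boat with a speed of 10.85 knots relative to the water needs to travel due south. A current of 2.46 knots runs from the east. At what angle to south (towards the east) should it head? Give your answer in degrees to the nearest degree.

The current pushes perpendicular to the desired track; the heading must have a component into the current equal to 2.46 knots: 10.85 sin θ = 2.46.
sin θ = 0.2267, so θ = 13.105°.

13°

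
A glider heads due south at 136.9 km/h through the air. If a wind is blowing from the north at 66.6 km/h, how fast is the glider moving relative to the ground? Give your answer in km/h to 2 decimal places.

Taking east as x and north as y: velocity relative to the air = (0.000, -136.900) km/h; the air relative to ground = (0.000, -66.600) km/h.
Velocity relative to ground = (0.000, -136.900) + (0.000, -66.600) = (0.000, -203.500) km/h.
Speed = |(0.000, -203.500)| = 203.500 km/h.

203.50 km/h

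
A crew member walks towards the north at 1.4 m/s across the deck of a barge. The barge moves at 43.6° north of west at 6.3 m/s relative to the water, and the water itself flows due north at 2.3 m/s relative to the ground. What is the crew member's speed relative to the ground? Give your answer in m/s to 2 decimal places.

In east/north components (m/s): crew member relative to barge = (0.000, 1.400); barge relative to water = (-4.562, 4.345); water relative to ground = (0.000, 2.300).
Sum = (-4.562, 8.045) m/s.
Speed = |(-4.562, 8.045)| = 9.248 m/s.

9.25 m/s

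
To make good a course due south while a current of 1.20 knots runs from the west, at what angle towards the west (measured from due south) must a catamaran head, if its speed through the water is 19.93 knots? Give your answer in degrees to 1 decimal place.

The current pushes perpendicular to the desired track; the heading must have a component into the current equal to 1.20 knots: 19.93 sin θ = 1.20.
sin θ = 0.0602, so θ = 3.452°.

3.5°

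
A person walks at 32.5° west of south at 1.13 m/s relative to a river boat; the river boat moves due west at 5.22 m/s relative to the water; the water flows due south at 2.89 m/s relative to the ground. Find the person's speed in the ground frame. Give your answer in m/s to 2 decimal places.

In east/north components (m/s): person relative to river boat = (-0.607, -0.953); river boat relative to water = (-5.220, 0.000); water relative to ground = (0.000, -2.890).
Sum = (-5.827, -3.843) m/s.
Speed = |(-5.827, -3.843)| = 6.980 m/s.

6.98 m/s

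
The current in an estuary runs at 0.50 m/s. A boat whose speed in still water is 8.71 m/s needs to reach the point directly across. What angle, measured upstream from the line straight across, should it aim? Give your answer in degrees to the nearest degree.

To cancel the current, the upstream component of the boat's velocity must equal the flow: 8.71 sin θ = 0.50.
sin θ = 0.50 / 8.71 = 0.0574.
θ = arcsin(0.0574) = 3.291°.

3°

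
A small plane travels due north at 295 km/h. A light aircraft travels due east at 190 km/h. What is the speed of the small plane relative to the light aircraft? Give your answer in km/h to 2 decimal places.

350.89 km/h

Taking east as x and north as y: small plane velocity = (0.000, 295.000) km/h; light aircraft velocity = (190.000, 0.000) km/h.
Velocity of small plane relative to light aircraft = (0.000, 295.000) − (190.000, 0.000) = (-190.000, 295.000) km/h.
Magnitude = |(-190.000, 295.000)| = 350.892 km/h.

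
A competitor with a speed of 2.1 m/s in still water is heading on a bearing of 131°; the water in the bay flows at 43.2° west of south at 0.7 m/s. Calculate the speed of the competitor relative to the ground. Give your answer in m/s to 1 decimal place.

2.2 m/s

Taking east as x and north as y: velocity relative to the water = (1.585, -1.378) m/s; the water relative to ground = (-0.479, -0.510) m/s.
Velocity relative to ground = (1.585, -1.378) + (-0.479, -0.510) = (1.106, -1.888) m/s.
Speed = |(1.106, -1.888)| = 2.188 m/s.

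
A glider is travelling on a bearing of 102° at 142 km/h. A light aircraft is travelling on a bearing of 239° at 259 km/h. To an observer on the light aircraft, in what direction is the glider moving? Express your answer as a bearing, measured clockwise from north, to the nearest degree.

Taking east as x and north as y: glider velocity = (138.897, -29.523) km/h; light aircraft velocity = (-222.006, -133.395) km/h.
Velocity of glider relative to light aircraft = (138.897, -29.523) − (-222.006, -133.395) = (360.903, 103.871) km/h.
Bearing = atan2(360.90, 103.87) = 73.94° clockwise from north.

074°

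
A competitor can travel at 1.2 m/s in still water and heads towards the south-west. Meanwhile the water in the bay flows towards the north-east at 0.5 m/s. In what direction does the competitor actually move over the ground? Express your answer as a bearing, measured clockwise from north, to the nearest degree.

225°

Taking east as x and north as y: velocity relative to the water = (-0.849, -0.849) m/s; the water relative to ground = (0.354, 0.354) m/s.
Velocity relative to ground = (-0.849, -0.849) + (0.354, 0.354) = (-0.495, -0.495) m/s.
Bearing = atan2(-0.49, -0.49) = 225.00° clockwise from north.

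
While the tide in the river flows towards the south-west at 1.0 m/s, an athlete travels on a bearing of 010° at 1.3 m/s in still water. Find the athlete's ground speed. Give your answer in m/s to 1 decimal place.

Taking east as x and north as y: velocity relative to the water = (0.226, 1.280) m/s; the water relative to ground = (-0.707, -0.707) m/s.
Velocity relative to ground = (0.226, 1.280) + (-0.707, -0.707) = (-0.481, 0.573) m/s.
Speed = |(-0.481, 0.573)| = 0.748 m/s.

0.7 m/s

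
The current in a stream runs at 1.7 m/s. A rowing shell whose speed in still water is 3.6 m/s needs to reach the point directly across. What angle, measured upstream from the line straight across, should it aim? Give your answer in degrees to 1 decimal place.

To cancel the current, the upstream component of the rowing shell's velocity must equal the flow: 3.6 sin θ = 1.7.
sin θ = 1.7 / 3.6 = 0.4722.
θ = arcsin(0.4722) = 28.179°.

28.2°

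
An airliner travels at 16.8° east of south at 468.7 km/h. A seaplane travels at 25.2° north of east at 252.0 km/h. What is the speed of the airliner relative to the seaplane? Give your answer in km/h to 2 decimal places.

563.64 km/h

Taking east as x and north as y: airliner velocity = (135.469, -448.696) km/h; seaplane velocity = (228.016, 107.296) km/h.
Velocity of airliner relative to seaplane = (135.469, -448.696) − (228.016, 107.296) = (-92.547, -555.992) km/h.
Magnitude = |(-92.547, -555.992)| = 563.642 km/h.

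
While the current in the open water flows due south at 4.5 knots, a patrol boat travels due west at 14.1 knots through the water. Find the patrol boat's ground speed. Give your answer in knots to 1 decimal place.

14.8 knots

Taking east as x and north as y: velocity relative to the water = (-14.100, 0.000) knots; the water relative to ground = (0.000, -4.500) knots.
Velocity relative to ground = (-14.100, 0.000) + (0.000, -4.500) = (-14.100, -4.500) knots.
Speed = |(-14.100, -4.500)| = 14.801 knots.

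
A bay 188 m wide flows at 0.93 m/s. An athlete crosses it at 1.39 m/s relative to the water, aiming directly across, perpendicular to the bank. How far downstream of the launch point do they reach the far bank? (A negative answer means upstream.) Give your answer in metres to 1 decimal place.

Perpendicular speed = 1.390 m/s; crossing time = 188 / 1.390 = 135.252 s.
Net downstream speed = 0.930 m/s.
Drift = 0.930 × 135.252 = 125.784 m (downstream).

125.8 m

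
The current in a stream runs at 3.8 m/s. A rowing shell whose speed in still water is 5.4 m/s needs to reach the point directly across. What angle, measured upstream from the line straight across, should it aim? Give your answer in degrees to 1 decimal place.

To cancel the current, the upstream component of the rowing shell's velocity must equal the flow: 5.4 sin θ = 3.8.
sin θ = 3.8 / 5.4 = 0.7037.
θ = arcsin(0.7037) = 44.725°.

44.7°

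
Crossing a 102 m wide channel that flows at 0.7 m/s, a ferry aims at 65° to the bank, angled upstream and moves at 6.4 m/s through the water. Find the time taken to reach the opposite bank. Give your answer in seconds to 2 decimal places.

17.59 s

The component of the ferry's velocity perpendicular to the bank is 6.4 × sin 65° = 5.800 m/s.
The flow acts along the bank and has no component across it.
Time = 102 / 5.800 = 17.585 s.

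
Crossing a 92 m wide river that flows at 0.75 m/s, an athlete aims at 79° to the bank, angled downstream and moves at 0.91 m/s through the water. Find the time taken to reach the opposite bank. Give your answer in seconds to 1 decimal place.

The component of the athlete's velocity perpendicular to the bank is 0.91 × sin 79° = 0.893 m/s.
The current is parallel to the bank, so it does not affect the crossing time.
Time = 92 / 0.893 = 102.991 s.

103.0 s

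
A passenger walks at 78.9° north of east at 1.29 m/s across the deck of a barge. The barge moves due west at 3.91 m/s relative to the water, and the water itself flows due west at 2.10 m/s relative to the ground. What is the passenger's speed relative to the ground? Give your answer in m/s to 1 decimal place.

In east/north components (m/s): passenger relative to barge = (0.248, 1.266); barge relative to water = (-3.910, 0.000); water relative to ground = (-2.100, 0.000).
Sum = (-5.762, 1.266) m/s.
Speed = |(-5.762, 1.266)| = 5.899 m/s.

5.9 m/s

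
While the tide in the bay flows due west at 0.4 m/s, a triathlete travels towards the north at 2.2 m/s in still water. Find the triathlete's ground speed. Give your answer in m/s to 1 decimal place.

2.2 m/s

Taking east as x and north as y: velocity relative to the water = (0.000, 2.200) m/s; the water relative to ground = (-0.400, 0.000) m/s.
Velocity relative to ground = (0.000, 2.200) + (-0.400, 0.000) = (-0.400, 2.200) m/s.
Speed = |(-0.400, 2.200)| = 2.236 m/s.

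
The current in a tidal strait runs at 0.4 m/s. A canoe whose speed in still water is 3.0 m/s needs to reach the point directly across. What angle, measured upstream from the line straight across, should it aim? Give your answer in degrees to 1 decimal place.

To cancel the current, the upstream component of the canoe's velocity must equal the flow: 3.0 sin θ = 0.4.
sin θ = 0.4 / 3.0 = 0.1333.
θ = arcsin(0.1333) = 7.662°.

7.7°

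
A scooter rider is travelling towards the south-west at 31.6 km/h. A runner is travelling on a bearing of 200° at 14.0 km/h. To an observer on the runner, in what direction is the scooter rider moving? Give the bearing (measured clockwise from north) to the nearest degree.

242°

Taking east as x and north as y: scooter rider velocity = (-22.345, -22.345) km/h; runner velocity = (-4.788, -13.156) km/h.
Velocity of scooter rider relative to runner = (-22.345, -22.345) − (-4.788, -13.156) = (-17.556, -9.189) km/h.
Bearing = atan2(-17.56, -9.19) = 242.37° clockwise from north.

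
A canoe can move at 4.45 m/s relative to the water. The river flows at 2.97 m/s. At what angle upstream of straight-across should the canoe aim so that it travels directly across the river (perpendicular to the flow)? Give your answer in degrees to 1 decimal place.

To cancel the current, the upstream component of the canoe's velocity must equal the flow: 4.45 sin θ = 2.97.
sin θ = 2.97 / 4.45 = 0.6674.
θ = arcsin(0.6674) = 41.868°.

41.9°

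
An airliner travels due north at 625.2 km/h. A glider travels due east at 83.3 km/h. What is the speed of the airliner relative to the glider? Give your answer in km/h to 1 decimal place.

630.7 km/h

Taking east as x and north as y: airliner velocity = (0.000, 625.200) km/h; glider velocity = (83.300, 0.000) km/h.
Velocity of airliner relative to glider = (0.000, 625.200) − (83.300, 0.000) = (-83.300, 625.200) km/h.
Magnitude = |(-83.300, 625.200)| = 630.725 km/h.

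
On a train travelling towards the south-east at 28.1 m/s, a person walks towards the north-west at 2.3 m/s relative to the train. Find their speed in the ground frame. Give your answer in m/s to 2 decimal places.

Taking east as x and north as y: train velocity = (19.870, -19.870) m/s; person velocity relative to train = (-1.626, 1.626) m/s.
Velocity relative to ground = (19.870, -19.870) + (-1.626, 1.626) = (18.243, -18.243) m/s.
Speed = |(18.243, -18.243)| = 25.800 m/s.

25.80 m/s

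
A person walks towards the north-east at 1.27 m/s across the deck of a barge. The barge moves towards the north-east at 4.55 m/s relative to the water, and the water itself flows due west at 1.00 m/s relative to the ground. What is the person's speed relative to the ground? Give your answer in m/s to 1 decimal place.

In east/north components (m/s): person relative to barge = (0.898, 0.898); barge relative to water = (3.217, 3.217); water relative to ground = (-1.000, 0.000).
Sum = (3.115, 4.115) m/s.
Speed = |(3.115, 4.115)| = 5.162 m/s.

5.2 m/s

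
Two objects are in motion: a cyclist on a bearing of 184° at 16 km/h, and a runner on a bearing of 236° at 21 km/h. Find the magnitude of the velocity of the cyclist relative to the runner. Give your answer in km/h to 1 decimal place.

Taking east as x and north as y: cyclist velocity = (-1.116, -15.961) km/h; runner velocity = (-17.410, -11.743) km/h.
Velocity of cyclist relative to runner = (-1.116, -15.961) − (-17.410, -11.743) = (16.294, -4.218) km/h.
Magnitude = |(16.294, -4.218)| = 16.831 km/h.

16.8 km/h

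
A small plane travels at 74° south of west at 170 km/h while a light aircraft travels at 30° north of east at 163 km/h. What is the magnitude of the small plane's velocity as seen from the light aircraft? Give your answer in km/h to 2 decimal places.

Taking east as x and north as y: small plane velocity = (-46.858, -163.414) km/h; light aircraft velocity = (141.162, 81.500) km/h.
Velocity of small plane relative to light aircraft = (-46.858, -163.414) − (141.162, 81.500) = (-188.020, -244.914) km/h.
Magnitude = |(-188.020, -244.914)| = 308.763 km/h.

308.76 km/h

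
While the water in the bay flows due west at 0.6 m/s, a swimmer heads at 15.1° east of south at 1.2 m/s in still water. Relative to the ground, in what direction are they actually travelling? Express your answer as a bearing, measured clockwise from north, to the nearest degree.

Taking east as x and north as y: velocity relative to the water = (0.313, -1.159) m/s; the water relative to ground = (-0.600, 0.000) m/s.
Velocity relative to ground = (0.313, -1.159) + (-0.600, 0.000) = (-0.287, -1.159) m/s.
Bearing = atan2(-0.29, -1.16) = 193.93° clockwise from north.

194°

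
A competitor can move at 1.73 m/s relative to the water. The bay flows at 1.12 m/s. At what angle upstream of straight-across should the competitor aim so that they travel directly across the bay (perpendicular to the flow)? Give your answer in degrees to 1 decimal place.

40.3°

To cancel the current, the upstream component of the competitor's velocity must equal the flow: 1.73 sin θ = 1.12.
sin θ = 1.12 / 1.73 = 0.6474.
θ = arcsin(0.6474) = 40.346°.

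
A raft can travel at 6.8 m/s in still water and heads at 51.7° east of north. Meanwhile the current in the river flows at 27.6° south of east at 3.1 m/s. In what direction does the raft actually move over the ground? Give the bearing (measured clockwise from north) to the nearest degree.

Taking east as x and north as y: velocity relative to the water = (5.336, 4.214) m/s; the water relative to ground = (2.747, -1.436) m/s.
Velocity relative to ground = (5.336, 4.214) + (2.747, -1.436) = (8.084, 2.778) m/s.
Bearing = atan2(8.08, 2.78) = 71.03° clockwise from north.

071°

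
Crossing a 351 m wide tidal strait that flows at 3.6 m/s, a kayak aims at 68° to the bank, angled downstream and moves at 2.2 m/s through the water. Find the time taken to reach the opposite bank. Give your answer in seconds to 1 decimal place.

172.1 s

The component of the kayak's velocity perpendicular to the bank is 2.2 × sin 68° = 2.040 m/s.
The flow acts along the bank and has no component across it.
Time = 351 / 2.040 = 172.075 s.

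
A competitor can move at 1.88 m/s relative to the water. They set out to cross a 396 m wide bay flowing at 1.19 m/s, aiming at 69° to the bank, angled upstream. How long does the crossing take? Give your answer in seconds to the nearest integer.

The component of the competitor's velocity perpendicular to the bank is 1.88 × sin 69° = 1.755 m/s.
The flow acts along the bank and has no component across it.
Time = 396 / 1.755 = 225.624 s.

226 s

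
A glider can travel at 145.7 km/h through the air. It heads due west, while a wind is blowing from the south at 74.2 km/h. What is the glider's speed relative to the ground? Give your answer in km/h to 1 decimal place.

Taking east as x and north as y: velocity relative to the air = (-145.700, 0.000) km/h; the air relative to ground = (0.000, 74.200) km/h.
Velocity relative to ground = (-145.700, 0.000) + (0.000, 74.200) = (-145.700, 74.200) km/h.
Speed = |(-145.700, 74.200)| = 163.506 km/h.

163.5 km/h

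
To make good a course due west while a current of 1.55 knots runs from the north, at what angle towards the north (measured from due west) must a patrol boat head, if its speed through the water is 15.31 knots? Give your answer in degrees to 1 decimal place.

The current pushes perpendicular to the desired track; the heading must have a component into the current equal to 1.55 knots: 15.31 sin θ = 1.55.
sin θ = 0.1012, so θ = 5.811°.

5.8°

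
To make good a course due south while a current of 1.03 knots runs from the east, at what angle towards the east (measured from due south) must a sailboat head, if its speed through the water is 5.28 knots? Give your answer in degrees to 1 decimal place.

11.2°

The current pushes perpendicular to the desired track; the heading must have a component into the current equal to 1.03 knots: 5.28 sin θ = 1.03.
sin θ = 0.1951, so θ = 11.249°.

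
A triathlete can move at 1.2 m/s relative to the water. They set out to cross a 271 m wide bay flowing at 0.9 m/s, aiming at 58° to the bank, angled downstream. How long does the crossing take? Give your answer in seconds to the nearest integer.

266 s

The component of the triathlete's velocity perpendicular to the bank is 1.2 × sin 58° = 1.018 m/s.
The flow acts along the bank and has no component across it.
Time = 271 / 1.018 = 266.298 s.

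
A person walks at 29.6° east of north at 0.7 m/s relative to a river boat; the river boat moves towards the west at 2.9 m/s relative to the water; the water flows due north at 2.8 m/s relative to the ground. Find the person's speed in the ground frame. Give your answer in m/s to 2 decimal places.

In east/north components (m/s): person relative to river boat = (0.346, 0.609); river boat relative to water = (-2.900, 0.000); water relative to ground = (0.000, 2.800).
Sum = (-2.554, 3.409) m/s.
Speed = |(-2.554, 3.409)| = 4.259 m/s.

4.26 m/s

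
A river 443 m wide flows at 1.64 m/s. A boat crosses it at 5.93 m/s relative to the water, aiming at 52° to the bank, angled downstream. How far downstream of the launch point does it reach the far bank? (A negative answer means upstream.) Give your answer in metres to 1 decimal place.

Perpendicular speed = 4.673 m/s; crossing time = 443 / 4.673 = 94.802 s.
Net downstream speed = 5.291 m/s.
Drift = 5.291 × 94.802 = 501.585 m (downstream).

501.6 m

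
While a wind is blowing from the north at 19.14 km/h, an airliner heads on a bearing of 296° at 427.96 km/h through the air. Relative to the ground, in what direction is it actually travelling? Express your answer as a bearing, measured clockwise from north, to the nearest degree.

Taking east as x and north as y: velocity relative to the air = (-384.648, 187.605) km/h; the air relative to ground = (0.000, -19.140) km/h.
Velocity relative to ground = (-384.648, 187.605) + (0.000, -19.140) = (-384.648, 168.465) km/h.
Bearing = atan2(-384.65, 168.47) = 293.65° clockwise from north.

294°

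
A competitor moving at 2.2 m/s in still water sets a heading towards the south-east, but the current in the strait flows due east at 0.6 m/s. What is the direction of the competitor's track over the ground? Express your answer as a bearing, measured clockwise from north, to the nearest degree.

126°

Taking east as x and north as y: velocity relative to the water = (1.556, -1.556) m/s; the water relative to ground = (0.600, 0.000) m/s.
Velocity relative to ground = (1.556, -1.556) + (0.600, 0.000) = (2.156, -1.556) m/s.
Bearing = atan2(2.16, -1.56) = 125.82° clockwise from north.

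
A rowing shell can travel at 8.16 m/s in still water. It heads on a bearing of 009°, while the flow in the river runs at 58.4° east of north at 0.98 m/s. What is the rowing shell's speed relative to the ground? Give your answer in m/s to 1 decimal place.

8.8 m/s

Taking east as x and north as y: velocity relative to the water = (1.277, 8.060) m/s; the water relative to ground = (0.835, 0.514) m/s.
Velocity relative to ground = (1.277, 8.060) + (0.835, 0.514) = (2.111, 8.573) m/s.
Speed = |(2.111, 8.573)| = 8.829 m/s.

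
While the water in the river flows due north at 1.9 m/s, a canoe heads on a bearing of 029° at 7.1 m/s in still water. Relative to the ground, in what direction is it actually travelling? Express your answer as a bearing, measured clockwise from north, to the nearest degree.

Taking east as x and north as y: velocity relative to the water = (3.442, 6.210) m/s; the water relative to ground = (0.000, 1.900) m/s.
Velocity relative to ground = (3.442, 6.210) + (0.000, 1.900) = (3.442, 8.110) m/s.
Bearing = atan2(3.44, 8.11) = 23.00° clockwise from north.

023°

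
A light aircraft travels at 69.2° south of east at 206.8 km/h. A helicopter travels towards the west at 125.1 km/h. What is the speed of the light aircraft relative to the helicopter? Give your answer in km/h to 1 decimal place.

277.1 km/h

Taking east as x and north as y: light aircraft velocity = (73.436, -193.322) km/h; helicopter velocity = (-125.100, 0.000) km/h.
Velocity of light aircraft relative to helicopter = (73.436, -193.322) − (-125.100, 0.000) = (198.536, -193.322) km/h.
Magnitude = |(198.536, -193.322)| = 277.110 km/h.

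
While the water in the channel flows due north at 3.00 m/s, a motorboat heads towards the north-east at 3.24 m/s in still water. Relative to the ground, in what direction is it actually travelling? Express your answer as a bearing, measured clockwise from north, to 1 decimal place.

023.4°

Taking east as x and north as y: velocity relative to the water = (2.291, 2.291) m/s; the water relative to ground = (0.000, 3.000) m/s.
Velocity relative to ground = (2.291, 2.291) + (0.000, 3.000) = (2.291, 5.291) m/s.
Bearing = atan2(2.29, 5.29) = 23.41° clockwise from north.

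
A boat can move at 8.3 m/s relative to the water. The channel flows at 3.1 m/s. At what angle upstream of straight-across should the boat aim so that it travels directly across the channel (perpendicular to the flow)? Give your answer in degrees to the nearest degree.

22°

To cancel the current, the upstream component of the boat's velocity must equal the flow: 8.3 sin θ = 3.1.
sin θ = 3.1 / 8.3 = 0.3735.
θ = arcsin(0.3735) = 21.931°.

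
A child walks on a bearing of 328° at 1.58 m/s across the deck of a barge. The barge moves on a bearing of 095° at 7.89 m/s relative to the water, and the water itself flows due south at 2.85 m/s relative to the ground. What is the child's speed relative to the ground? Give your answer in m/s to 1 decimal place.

In east/north components (m/s): child relative to barge = (-0.837, 1.340); barge relative to water = (7.860, -0.688); water relative to ground = (0.000, -2.850).
Sum = (7.023, -2.198) m/s.
Speed = |(7.023, -2.198)| = 7.359 m/s.

7.4 m/s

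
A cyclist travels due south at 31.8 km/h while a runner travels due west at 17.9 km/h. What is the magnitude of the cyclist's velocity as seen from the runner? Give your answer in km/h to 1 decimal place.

Taking east as x and north as y: cyclist velocity = (0.000, -31.800) km/h; runner velocity = (-17.900, 0.000) km/h.
Velocity of cyclist relative to runner = (0.000, -31.800) − (-17.900, 0.000) = (17.900, -31.800) km/h.
Magnitude = |(17.900, -31.800)| = 36.492 km/h.

36.5 km/h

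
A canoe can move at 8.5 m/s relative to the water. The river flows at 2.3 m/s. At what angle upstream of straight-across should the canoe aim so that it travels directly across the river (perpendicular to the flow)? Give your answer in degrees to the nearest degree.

To cancel the current, the upstream component of the canoe's velocity must equal the flow: 8.5 sin θ = 2.3.
sin θ = 2.3 / 8.5 = 0.2706.
θ = arcsin(0.2706) = 15.699°.

16°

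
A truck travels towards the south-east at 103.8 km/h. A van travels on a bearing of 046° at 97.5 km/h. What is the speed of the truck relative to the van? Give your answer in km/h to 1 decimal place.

141.2 km/h

Taking east as x and north as y: truck velocity = (73.398, -73.398) km/h; van velocity = (70.136, 67.729) km/h.
Velocity of truck relative to van = (73.398, -73.398) − (70.136, 67.729) = (3.262, -141.127) km/h.
Magnitude = |(3.262, -141.127)| = 141.165 km/h.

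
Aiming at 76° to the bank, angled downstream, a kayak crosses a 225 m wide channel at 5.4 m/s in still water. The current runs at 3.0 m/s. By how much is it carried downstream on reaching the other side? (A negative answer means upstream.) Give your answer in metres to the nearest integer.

Perpendicular speed = 5.240 m/s; crossing time = 225 / 5.240 = 42.942 s.
Net downstream speed = 4.306 m/s.
Drift = 4.306 × 42.942 = 184.926 m (downstream).

185 m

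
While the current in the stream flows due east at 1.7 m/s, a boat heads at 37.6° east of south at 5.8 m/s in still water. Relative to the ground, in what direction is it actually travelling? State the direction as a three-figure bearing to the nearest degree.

Taking east as x and north as y: velocity relative to the water = (3.539, -4.595) m/s; the water relative to ground = (1.700, 0.000) m/s.
Velocity relative to ground = (3.539, -4.595) + (1.700, 0.000) = (5.239, -4.595) m/s.
Bearing = atan2(5.24, -4.60) = 131.26° clockwise from north.

131°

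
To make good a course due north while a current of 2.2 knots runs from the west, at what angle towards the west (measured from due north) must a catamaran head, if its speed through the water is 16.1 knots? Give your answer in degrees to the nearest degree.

The current pushes perpendicular to the desired track; the heading must have a component into the current equal to 2.2 knots: 16.1 sin θ = 2.2.
sin θ = 0.1366, so θ = 7.854°.

8°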